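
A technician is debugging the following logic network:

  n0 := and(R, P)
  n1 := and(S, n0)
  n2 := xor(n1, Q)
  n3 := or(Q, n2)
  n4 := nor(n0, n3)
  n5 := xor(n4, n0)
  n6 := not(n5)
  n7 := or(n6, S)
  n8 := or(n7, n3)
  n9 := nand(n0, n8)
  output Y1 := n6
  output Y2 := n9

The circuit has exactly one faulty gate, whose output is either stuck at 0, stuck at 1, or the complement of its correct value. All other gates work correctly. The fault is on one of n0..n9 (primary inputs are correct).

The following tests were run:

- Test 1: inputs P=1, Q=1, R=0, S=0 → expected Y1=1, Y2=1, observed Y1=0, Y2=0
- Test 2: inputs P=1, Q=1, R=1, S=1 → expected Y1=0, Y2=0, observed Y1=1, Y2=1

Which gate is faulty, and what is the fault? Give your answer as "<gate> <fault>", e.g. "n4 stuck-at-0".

Fault-free values for test 1 (P=1, Q=1, R=0, S=0): n0=0, n1=0, n2=1, n3=1, n4=0, n5=0, n6=1, n7=1, n8=1, n9=1, giving Y1=1, Y2=1. Observed Y1=0, Y2=0.
Test 1: faults giving observed Y1=0, Y2=0 are {n0 stuck-at-1, n0 inverted output}.
Test 2 (P=1, Q=1, R=1, S=1): fault-free n0=1, n1=1, n2=0, n3=1, n4=0, n5=1, n6=0, n7=1, n8=1, n9=0 → Y1=0, Y2=0; observed Y1=1, Y2=1. Eliminates n0 stuck-at-1.
Only n0 inverted output is consistent with every test.

n0 inverted output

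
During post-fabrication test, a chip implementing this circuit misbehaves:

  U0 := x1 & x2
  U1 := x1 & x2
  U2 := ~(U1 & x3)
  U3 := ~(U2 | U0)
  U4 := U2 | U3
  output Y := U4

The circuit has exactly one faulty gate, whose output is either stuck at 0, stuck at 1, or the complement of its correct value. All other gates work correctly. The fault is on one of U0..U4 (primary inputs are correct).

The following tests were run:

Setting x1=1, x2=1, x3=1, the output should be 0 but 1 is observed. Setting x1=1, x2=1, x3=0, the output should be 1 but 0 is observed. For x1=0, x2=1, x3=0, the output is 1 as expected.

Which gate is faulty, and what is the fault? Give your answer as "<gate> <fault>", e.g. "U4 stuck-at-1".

U2 inverted output

Fault-free values for test 1 (x1=1, x2=1, x3=1): U0=1, U1=1, U2=0, U3=0, U4=0, giving Y=0. Observed 1.
Test 1: faults giving observed 1 are {U0 stuck-at-0, U0 inverted output, U1 stuck-at-0, U1 inverted output, U2 stuck-at-1, U2 inverted output, U3 stuck-at-1, U3 inverted output, U4 stuck-at-1, U4 inverted output}.
Test 2 (x1=1, x2=1, x3=0): fault-free U0=1, U1=1, U2=1, U3=0, U4=1 → 1; observed 0. Eliminates U0 stuck-at-0, U0 inverted output, U1 stuck-at-0, U1 inverted output, U2 stuck-at-1, U3 stuck-at-1, U3 inverted output, U4 stuck-at-1.
Test 3 (x1=0, x2=1, x3=0): fault-free U0=0, U1=0, U2=1, U3=0, U4=1 → 1; observed 1. Eliminates U4 inverted output.
Only U2 inverted output is consistent with every test.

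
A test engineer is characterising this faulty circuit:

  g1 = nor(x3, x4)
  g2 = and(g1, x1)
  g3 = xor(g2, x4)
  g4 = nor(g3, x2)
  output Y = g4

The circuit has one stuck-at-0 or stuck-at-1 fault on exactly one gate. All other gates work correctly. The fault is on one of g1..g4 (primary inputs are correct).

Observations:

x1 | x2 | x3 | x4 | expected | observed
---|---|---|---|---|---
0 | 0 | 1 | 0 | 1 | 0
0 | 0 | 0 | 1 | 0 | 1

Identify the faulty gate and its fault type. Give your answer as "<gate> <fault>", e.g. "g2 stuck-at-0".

Fault-free values for test 1 (x1=0, x2=0, x3=1, x4=0): g1=0, g2=0, g3=0, g4=1, giving Y=1. Observed 0.
Test 1: faults giving observed 0 are {g2 stuck-at-1, g3 stuck-at-1, g4 stuck-at-0}.
Test 2 (x1=0, x2=0, x3=0, x4=1): fault-free g1=0, g2=0, g3=1, g4=0 → 0; observed 1. Eliminates g3 stuck-at-1, g4 stuck-at-0.
Only g2 stuck-at-1 is consistent with every test.

g2 stuck-at-1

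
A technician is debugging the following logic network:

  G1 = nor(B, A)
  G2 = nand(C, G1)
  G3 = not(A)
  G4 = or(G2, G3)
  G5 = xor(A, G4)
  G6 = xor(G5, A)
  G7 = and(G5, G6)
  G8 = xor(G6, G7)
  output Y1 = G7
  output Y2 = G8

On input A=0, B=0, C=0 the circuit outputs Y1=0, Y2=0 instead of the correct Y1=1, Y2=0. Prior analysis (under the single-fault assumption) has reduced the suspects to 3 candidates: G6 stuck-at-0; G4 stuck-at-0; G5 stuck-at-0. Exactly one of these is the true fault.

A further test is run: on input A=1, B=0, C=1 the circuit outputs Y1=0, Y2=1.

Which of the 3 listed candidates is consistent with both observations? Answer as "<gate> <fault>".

Evaluate each candidate on input A=1, B=0, C=1:
  G6 stuck-at-0: G1=0, G2=1, G3=0, G4=1, G5=0, G6=0 [stuck-at-0], G7=0, G8=0 → Y1=0, Y2=0 — eliminated
  G4 stuck-at-0: G1=0, G2=1, G3=0, G4=0 [stuck-at-0], G5=1, G6=0, G7=0, G8=0 → Y1=0, Y2=0 — eliminated
  G5 stuck-at-0: G1=0, G2=1, G3=0, G4=1, G5=0 [stuck-at-0], G6=1, G7=0, G8=1 → Y1=0, Y2=1 — matches
Only G5 stuck-at-0 reproduces the observed Y1=0, Y2=1.

G5 stuck-at-0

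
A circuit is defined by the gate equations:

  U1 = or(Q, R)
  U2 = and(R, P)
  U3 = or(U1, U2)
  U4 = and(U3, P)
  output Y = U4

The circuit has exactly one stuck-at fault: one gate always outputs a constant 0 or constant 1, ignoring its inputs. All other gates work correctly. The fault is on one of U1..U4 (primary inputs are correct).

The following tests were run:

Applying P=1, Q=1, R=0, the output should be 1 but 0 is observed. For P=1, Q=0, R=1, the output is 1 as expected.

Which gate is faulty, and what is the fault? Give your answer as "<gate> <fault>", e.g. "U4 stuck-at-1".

U1 stuck-at-0

Fault-free values for test 1 (P=1, Q=1, R=0): U1=1, U2=0, U3=1, U4=1, giving Y=1. Observed 0.
Test 1: faults giving observed 0 are {U1 stuck-at-0, U3 stuck-at-0, U4 stuck-at-0}.
Test 2 (P=1, Q=0, R=1): fault-free U1=1, U2=1, U3=1, U4=1 → 1; observed 1. Eliminates U3 stuck-at-0, U4 stuck-at-0.
Only U1 stuck-at-0 is consistent with every test.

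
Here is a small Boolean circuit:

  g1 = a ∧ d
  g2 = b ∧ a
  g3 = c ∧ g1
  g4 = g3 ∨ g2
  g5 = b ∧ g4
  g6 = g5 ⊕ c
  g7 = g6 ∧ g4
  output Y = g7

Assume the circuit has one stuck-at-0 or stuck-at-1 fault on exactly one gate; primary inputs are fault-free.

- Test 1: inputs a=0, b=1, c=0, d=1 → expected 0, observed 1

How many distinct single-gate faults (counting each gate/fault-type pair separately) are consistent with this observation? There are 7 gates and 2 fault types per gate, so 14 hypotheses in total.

4

Fault-free: g1=0, g2=0, g3=0, g4=0, g5=0, g6=0, g7=0 → 0. Observed 1.
  g1 stuck-at-0: output 0 ✗
  g1 stuck-at-1: output 0 ✗
  g2 stuck-at-0: output 0 ✗
  g2 stuck-at-1: output 1 ✓
  g3 stuck-at-0: output 0 ✗
  g3 stuck-at-1: output 1 ✓
  g4 stuck-at-0: output 0 ✗
  g4 stuck-at-1: output 1 ✓
  g5 stuck-at-0: output 0 ✗
  g5 stuck-at-1: output 0 ✗
  g6 stuck-at-0: output 0 ✗
  g6 stuck-at-1: output 0 ✗
  g7 stuck-at-0: output 0 ✗
  g7 stuck-at-1: output 1 ✓
Consistent faults: {g2 stuck-at-1, g3 stuck-at-1, g4 stuck-at-1, g7 stuck-at-1} — 4 in all.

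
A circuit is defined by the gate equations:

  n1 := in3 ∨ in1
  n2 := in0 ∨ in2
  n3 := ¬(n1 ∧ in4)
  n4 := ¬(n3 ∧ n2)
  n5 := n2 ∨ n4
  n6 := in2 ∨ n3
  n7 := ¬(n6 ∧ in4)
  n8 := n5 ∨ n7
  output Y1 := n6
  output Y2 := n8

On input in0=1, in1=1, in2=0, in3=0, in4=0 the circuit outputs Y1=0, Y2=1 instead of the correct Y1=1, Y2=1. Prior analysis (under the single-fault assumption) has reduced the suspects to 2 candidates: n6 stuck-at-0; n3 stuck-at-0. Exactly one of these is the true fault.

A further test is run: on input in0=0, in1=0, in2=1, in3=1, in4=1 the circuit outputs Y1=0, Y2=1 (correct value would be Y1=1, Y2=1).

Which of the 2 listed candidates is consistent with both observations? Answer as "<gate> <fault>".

n6 stuck-at-0

Evaluate each candidate on input in0=0, in1=0, in2=1, in3=1, in4=1:
  n6 stuck-at-0: n1=1, n2=1, n3=0, n4=1, n5=1, n6=0 [stuck-at-0], n7=1, n8=1 → Y1=0, Y2=1 — matches
  n3 stuck-at-0: n1=1, n2=1, n3=0 [stuck-at-0], n4=1, n5=1, n6=1, n7=0, n8=1 → Y1=1, Y2=1 — eliminated
Only n6 stuck-at-0 reproduces the observed Y1=0, Y2=1.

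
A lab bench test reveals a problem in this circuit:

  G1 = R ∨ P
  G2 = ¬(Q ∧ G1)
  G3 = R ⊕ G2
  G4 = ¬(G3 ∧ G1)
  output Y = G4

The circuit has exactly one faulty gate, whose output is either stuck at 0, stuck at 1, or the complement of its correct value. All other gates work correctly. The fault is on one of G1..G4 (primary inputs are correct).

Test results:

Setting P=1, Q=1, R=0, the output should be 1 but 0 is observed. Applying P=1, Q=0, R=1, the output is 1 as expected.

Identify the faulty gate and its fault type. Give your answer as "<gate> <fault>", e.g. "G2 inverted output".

G2 stuck-at-1

Fault-free values for test 1 (P=1, Q=1, R=0): G1=1, G2=0, G3=0, G4=1, giving Y=1. Observed 0.
Test 1: faults giving observed 0 are {G2 stuck-at-1, G2 inverted output, G3 stuck-at-1, G3 inverted output, G4 stuck-at-0, G4 inverted output}.
Test 2 (P=1, Q=0, R=1): fault-free G1=1, G2=1, G3=0, G4=1 → 1; observed 1. Eliminates G2 inverted output, G3 stuck-at-1, G3 inverted output, G4 stuck-at-0, G4 inverted output.
Only G2 stuck-at-1 is consistent with every test.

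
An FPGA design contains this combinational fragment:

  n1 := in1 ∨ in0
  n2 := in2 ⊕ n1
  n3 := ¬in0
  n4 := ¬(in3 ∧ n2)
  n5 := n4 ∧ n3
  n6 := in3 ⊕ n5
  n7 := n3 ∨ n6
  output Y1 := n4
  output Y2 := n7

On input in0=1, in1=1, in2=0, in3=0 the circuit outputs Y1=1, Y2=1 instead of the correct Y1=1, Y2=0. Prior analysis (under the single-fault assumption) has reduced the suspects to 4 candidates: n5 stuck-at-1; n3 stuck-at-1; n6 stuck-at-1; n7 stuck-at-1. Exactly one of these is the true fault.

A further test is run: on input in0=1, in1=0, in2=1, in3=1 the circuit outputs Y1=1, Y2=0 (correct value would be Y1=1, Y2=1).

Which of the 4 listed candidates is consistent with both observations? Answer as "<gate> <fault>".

Evaluate each candidate on input in0=1, in1=0, in2=1, in3=1:
  n5 stuck-at-1: n1=1, n2=0, n3=0, n4=1, n5=1 [stuck-at-1], n6=0, n7=0 → Y1=1, Y2=0 — matches
  n3 stuck-at-1: n1=1, n2=0, n3=1 [stuck-at-1], n4=1, n5=1, n6=0, n7=1 → Y1=1, Y2=1 — eliminated
  n6 stuck-at-1: n1=1, n2=0, n3=0, n4=1, n5=0, n6=1 [stuck-at-1], n7=1 → Y1=1, Y2=1 — eliminated
  n7 stuck-at-1: n1=1, n2=0, n3=0, n4=1, n5=0, n6=1, n7=1 [stuck-at-1] → Y1=1, Y2=1 — eliminated
Only n5 stuck-at-1 reproduces the observed Y1=1, Y2=0.

n5 stuck-at-1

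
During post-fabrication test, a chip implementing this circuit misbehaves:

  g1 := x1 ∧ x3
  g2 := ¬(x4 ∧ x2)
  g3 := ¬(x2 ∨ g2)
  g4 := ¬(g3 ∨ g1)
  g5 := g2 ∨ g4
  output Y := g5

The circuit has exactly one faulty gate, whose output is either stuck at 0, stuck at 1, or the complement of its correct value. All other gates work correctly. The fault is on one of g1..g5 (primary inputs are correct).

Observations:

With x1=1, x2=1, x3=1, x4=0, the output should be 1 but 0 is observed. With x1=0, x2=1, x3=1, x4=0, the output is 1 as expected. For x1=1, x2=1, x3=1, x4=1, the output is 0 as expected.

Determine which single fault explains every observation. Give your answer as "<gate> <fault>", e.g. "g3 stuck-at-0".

Fault-free values for test 1 (x1=1, x2=1, x3=1, x4=0): g1=1, g2=1, g3=0, g4=0, g5=1, giving Y=1. Observed 0.
Test 1: faults giving observed 0 are {g2 stuck-at-0, g2 inverted output, g5 stuck-at-0, g5 inverted output}.
Test 2 (x1=0, x2=1, x3=1, x4=0): fault-free g1=0, g2=1, g3=0, g4=1, g5=1 → 1; observed 1. Eliminates g5 stuck-at-0, g5 inverted output.
Test 3 (x1=1, x2=1, x3=1, x4=1): fault-free g1=1, g2=0, g3=0, g4=0, g5=0 → 0; observed 0. Eliminates g2 inverted output.
Only g2 stuck-at-0 is consistent with every test.

g2 stuck-at-0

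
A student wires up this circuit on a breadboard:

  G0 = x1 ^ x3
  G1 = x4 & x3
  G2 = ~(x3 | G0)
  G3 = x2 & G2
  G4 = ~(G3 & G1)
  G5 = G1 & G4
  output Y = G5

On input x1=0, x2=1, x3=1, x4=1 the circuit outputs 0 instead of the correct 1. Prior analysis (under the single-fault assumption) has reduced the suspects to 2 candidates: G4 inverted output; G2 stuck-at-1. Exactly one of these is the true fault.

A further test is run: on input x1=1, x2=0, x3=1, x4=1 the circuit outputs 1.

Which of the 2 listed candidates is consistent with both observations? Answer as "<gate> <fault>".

Evaluate each candidate on input x1=1, x2=0, x3=1, x4=1:
  G4 inverted output: G0=0, G1=1, G2=0, G3=0, G4=0 [inverted output], G5=0 → 0 — eliminated
  G2 stuck-at-1: G0=0, G1=1, G2=1 [stuck-at-1], G3=0, G4=1, G5=1 → 1 — matches
Only G2 stuck-at-1 reproduces the observed 1.

G2 stuck-at-1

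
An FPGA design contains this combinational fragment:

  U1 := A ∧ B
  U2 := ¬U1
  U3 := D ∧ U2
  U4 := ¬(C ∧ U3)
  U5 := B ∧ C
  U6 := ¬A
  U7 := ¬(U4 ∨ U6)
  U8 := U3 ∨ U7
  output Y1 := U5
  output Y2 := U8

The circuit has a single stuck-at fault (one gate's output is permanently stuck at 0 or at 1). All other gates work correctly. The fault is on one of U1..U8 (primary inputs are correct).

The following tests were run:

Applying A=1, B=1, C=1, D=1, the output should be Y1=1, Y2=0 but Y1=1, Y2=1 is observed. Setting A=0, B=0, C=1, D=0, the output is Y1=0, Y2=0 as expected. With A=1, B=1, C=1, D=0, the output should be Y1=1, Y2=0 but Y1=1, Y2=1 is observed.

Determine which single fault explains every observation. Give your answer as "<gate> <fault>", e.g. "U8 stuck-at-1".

U4 stuck-at-0

Fault-free values for test 1 (A=1, B=1, C=1, D=1): U1=1, U2=0, U3=0, U4=1, U5=1, U6=0, U7=0, U8=0, giving Y1=1, Y2=0. Observed Y1=1, Y2=1.
Test 1: faults giving observed Y1=1, Y2=1 are {U1 stuck-at-0, U2 stuck-at-1, U3 stuck-at-1, U4 stuck-at-0, U7 stuck-at-1, U8 stuck-at-1}.
Test 2 (A=0, B=0, C=1, D=0): fault-free U1=0, U2=1, U3=0, U4=1, U5=0, U6=1, U7=0, U8=0 → Y1=0, Y2=0; observed Y1=0, Y2=0. Eliminates U3 stuck-at-1, U7 stuck-at-1, U8 stuck-at-1.
Test 3 (A=1, B=1, C=1, D=0): fault-free U1=1, U2=0, U3=0, U4=1, U5=1, U6=0, U7=0, U8=0 → Y1=1, Y2=0; observed Y1=1, Y2=1. Eliminates U1 stuck-at-0, U2 stuck-at-1.
Only U4 stuck-at-0 is consistent with every test.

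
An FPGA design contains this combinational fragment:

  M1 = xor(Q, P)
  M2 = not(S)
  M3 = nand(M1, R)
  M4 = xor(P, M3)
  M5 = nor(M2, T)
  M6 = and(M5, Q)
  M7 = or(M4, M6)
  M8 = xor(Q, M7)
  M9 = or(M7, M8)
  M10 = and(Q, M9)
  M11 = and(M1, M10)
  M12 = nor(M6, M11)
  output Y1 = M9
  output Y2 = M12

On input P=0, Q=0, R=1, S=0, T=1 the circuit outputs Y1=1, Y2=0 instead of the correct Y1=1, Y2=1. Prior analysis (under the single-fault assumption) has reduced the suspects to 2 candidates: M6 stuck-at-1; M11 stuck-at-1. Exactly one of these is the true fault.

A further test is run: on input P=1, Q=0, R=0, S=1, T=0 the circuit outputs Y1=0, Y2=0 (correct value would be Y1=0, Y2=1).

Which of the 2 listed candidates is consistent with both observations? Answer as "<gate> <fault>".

Evaluate each candidate on input P=1, Q=0, R=0, S=1, T=0:
  M6 stuck-at-1: M1=1, M2=0, M3=1, M4=0, M5=1, M6=1 [stuck-at-1], M7=1, M8=1, M9=1, M10=0, M11=0, M12=0 → Y1=1, Y2=0 — eliminated
  M11 stuck-at-1: M1=1, M2=0, M3=1, M4=0, M5=1, M6=0, M7=0, M8=0, M9=0, M10=0, M11=1 [stuck-at-1], M12=0 → Y1=0, Y2=0 — matches
Only M11 stuck-at-1 reproduces the observed Y1=0, Y2=0.

M11 stuck-at-1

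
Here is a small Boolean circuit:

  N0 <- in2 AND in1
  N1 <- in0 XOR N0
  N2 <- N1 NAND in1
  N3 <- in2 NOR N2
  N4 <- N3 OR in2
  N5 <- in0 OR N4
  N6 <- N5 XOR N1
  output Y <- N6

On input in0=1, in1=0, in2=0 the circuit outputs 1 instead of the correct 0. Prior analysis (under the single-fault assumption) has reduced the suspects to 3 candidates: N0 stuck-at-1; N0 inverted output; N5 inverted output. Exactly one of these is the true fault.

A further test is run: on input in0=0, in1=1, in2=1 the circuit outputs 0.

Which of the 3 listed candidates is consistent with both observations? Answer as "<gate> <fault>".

N0 stuck-at-1

Evaluate each candidate on input in0=0, in1=1, in2=1:
  N0 stuck-at-1: N0=1 [stuck-at-1], N1=1, N2=0, N3=0, N4=1, N5=1, N6=0 → 0 — matches
  N0 inverted output: N0=0 [inverted output], N1=0, N2=1, N3=0, N4=1, N5=1, N6=1 → 1 — eliminated
  N5 inverted output: N0=1, N1=1, N2=0, N3=0, N4=1, N5=0 [inverted output], N6=1 → 1 — eliminated
Only N0 stuck-at-1 reproduces the observed 0.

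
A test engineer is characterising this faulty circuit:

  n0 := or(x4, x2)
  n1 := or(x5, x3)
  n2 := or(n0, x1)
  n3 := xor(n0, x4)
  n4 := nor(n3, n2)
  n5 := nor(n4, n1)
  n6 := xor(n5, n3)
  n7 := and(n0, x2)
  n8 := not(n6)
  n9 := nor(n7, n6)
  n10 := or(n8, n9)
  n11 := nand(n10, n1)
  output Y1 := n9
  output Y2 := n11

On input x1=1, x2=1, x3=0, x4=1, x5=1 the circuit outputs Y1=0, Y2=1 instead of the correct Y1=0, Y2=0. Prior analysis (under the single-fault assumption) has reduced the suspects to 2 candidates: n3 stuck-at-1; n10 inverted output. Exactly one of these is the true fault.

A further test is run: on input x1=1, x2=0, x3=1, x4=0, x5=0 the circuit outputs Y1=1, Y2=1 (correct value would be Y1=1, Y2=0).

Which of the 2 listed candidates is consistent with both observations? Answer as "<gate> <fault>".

n10 inverted output

Evaluate each candidate on input x1=1, x2=0, x3=1, x4=0, x5=0:
  n3 stuck-at-1: n0=0, n1=1, n2=1, n3=1 [stuck-at-1], n4=0, n5=0, n6=1, n7=0, n8=0, n9=0, n10=0, n11=1 → Y1=0, Y2=1 — eliminated
  n10 inverted output: n0=0, n1=1, n2=1, n3=0, n4=0, n5=0, n6=0, n7=0, n8=1, n9=1, n10=0 [inverted output], n11=1 → Y1=1, Y2=1 — matches
Only n10 inverted output reproduces the observed Y1=1, Y2=1.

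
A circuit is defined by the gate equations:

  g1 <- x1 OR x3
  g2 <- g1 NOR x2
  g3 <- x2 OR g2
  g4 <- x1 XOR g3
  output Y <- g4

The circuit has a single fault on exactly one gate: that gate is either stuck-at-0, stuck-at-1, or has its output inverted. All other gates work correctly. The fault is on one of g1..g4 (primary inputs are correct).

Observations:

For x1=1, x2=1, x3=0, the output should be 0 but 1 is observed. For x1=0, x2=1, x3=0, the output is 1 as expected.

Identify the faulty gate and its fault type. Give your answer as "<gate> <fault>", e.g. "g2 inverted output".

g4 stuck-at-1

Fault-free values for test 1 (x1=1, x2=1, x3=0): g1=1, g2=0, g3=1, g4=0, giving Y=0. Observed 1.
Test 1: faults giving observed 1 are {g3 stuck-at-0, g3 inverted output, g4 stuck-at-1, g4 inverted output}.
Test 2 (x1=0, x2=1, x3=0): fault-free g1=0, g2=0, g3=1, g4=1 → 1; observed 1. Eliminates g3 stuck-at-0, g3 inverted output, g4 inverted output.
Only g4 stuck-at-1 is consistent with every test.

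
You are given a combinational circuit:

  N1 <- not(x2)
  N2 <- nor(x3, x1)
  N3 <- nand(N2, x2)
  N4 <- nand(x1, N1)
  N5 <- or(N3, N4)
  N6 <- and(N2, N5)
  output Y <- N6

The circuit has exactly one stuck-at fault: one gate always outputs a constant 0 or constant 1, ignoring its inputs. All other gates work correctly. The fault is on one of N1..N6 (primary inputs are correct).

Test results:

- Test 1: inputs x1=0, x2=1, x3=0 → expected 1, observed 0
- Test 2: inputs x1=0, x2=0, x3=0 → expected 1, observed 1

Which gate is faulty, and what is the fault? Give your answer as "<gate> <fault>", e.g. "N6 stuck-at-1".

N4 stuck-at-0

Fault-free values for test 1 (x1=0, x2=1, x3=0): N1=0, N2=1, N3=0, N4=1, N5=1, N6=1, giving Y=1. Observed 0.
Test 1: faults giving observed 0 are {N2 stuck-at-0, N4 stuck-at-0, N5 stuck-at-0, N6 stuck-at-0}.
Test 2 (x1=0, x2=0, x3=0): fault-free N1=1, N2=1, N3=1, N4=1, N5=1, N6=1 → 1; observed 1. Eliminates N2 stuck-at-0, N5 stuck-at-0, N6 stuck-at-0.
Only N4 stuck-at-0 is consistent with every test.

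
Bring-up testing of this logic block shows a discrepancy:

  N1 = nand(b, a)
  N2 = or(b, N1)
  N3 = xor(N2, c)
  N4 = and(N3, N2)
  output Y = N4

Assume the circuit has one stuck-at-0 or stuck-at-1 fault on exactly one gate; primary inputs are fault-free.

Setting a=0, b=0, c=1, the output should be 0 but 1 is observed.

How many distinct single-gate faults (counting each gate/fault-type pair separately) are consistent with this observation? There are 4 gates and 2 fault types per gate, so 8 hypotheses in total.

2

Fault-free: N1=1, N2=1, N3=0, N4=0 → 0. Observed 1.
  N1 stuck-at-0: output 0 ✗
  N1 stuck-at-1: output 0 ✗
  N2 stuck-at-0: output 0 ✗
  N2 stuck-at-1: output 0 ✗
  N3 stuck-at-0: output 0 ✗
  N3 stuck-at-1: output 1 ✓
  N4 stuck-at-0: output 0 ✗
  N4 stuck-at-1: output 1 ✓
Consistent faults: {N3 stuck-at-1, N4 stuck-at-1} — 2 in all.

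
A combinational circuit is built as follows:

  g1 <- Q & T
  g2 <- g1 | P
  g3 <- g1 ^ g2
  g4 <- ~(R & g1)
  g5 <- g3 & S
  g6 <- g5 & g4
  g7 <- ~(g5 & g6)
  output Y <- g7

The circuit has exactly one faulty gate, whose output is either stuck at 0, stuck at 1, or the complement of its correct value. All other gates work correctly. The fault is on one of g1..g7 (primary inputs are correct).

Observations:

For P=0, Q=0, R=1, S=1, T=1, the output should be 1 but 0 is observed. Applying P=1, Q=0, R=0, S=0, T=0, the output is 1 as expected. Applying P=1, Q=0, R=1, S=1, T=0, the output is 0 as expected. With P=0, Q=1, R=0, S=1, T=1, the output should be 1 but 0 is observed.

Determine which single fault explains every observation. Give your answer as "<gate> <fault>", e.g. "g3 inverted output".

Fault-free values for test 1 (P=0, Q=0, R=1, S=1, T=1): g1=0, g2=0, g3=0, g4=1, g5=0, g6=0, g7=1, giving Y=1. Observed 0.
Test 1: faults giving observed 0 are {g2 stuck-at-1, g2 inverted output, g3 stuck-at-1, g3 inverted output, g5 stuck-at-1, g5 inverted output, g7 stuck-at-0, g7 inverted output}.
Test 2 (P=1, Q=0, R=0, S=0, T=0): fault-free g1=0, g2=1, g3=1, g4=1, g5=0, g6=0, g7=1 → 1; observed 1. Eliminates g5 stuck-at-1, g5 inverted output, g7 stuck-at-0, g7 inverted output.
Test 3 (P=1, Q=0, R=1, S=1, T=0): fault-free g1=0, g2=1, g3=1, g4=1, g5=1, g6=1, g7=0 → 0; observed 0. Eliminates g2 inverted output, g3 inverted output.
Test 4 (P=0, Q=1, R=0, S=1, T=1): fault-free g1=1, g2=1, g3=0, g4=1, g5=0, g6=0, g7=1 → 1; observed 0. Eliminates g2 stuck-at-1.
Only g3 stuck-at-1 is consistent with every test.

g3 stuck-at-1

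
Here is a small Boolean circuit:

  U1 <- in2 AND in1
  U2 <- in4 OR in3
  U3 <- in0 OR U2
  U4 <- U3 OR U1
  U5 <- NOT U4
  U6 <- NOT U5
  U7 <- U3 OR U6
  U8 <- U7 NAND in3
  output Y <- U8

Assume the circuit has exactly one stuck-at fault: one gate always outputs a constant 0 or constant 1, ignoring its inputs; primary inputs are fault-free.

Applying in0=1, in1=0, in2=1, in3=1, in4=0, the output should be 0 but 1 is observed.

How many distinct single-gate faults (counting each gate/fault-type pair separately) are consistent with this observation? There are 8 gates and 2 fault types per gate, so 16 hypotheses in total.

Fault-free: U1=0, U2=1, U3=1, U4=1, U5=0, U6=1, U7=1, U8=0 → 0. Observed 1.
  U1: none of the 2 fault types match ✗
  U2: none of the 2 fault types match ✗
  U3: stuck-at-0 ✓; others ✗
  U4: none of the 2 fault types match ✗
  U5: none of the 2 fault types match ✗
  U6: none of the 2 fault types match ✗
  U7: stuck-at-0 ✓; others ✗
  U8: stuck-at-1 ✓; others ✗
Consistent faults: {U3 stuck-at-0, U7 stuck-at-0, U8 stuck-at-1} — 3 in all.

3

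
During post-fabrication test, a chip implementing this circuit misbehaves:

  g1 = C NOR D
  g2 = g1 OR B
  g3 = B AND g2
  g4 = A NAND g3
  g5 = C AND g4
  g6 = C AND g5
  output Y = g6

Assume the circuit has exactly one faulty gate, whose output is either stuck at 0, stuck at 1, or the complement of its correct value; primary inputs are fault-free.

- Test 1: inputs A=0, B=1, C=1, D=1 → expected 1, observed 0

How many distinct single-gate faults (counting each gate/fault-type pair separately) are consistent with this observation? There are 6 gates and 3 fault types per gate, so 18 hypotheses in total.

Fault-free: g1=0, g2=1, g3=1, g4=1, g5=1, g6=1 → 1. Observed 0.
  g1: none of the 3 fault types match ✗
  g2: none of the 3 fault types match ✗
  g3: none of the 3 fault types match ✗
  g4: stuck-at-0, inverted output ✓; others ✗
  g5: stuck-at-0, inverted output ✓; others ✗
  g6: stuck-at-0, inverted output ✓; others ✗
Consistent faults: {g4 stuck-at-0, g4 inverted output, g5 stuck-at-0, g5 inverted output, g6 stuck-at-0, g6 inverted output} — 6 in all.

6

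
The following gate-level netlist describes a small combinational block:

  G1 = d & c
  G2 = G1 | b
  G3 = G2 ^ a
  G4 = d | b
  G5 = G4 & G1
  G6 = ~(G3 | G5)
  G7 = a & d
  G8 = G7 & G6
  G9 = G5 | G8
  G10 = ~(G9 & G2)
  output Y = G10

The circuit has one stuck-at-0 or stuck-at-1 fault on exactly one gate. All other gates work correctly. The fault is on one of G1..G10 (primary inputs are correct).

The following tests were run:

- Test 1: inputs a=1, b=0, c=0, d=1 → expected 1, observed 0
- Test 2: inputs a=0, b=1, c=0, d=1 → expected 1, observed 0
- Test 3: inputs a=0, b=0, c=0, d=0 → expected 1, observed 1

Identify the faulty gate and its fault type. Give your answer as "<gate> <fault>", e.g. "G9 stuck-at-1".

G1 stuck-at-1

Fault-free values for test 1 (a=1, b=0, c=0, d=1): G1=0, G2=0, G3=1, G4=1, G5=0, G6=0, G7=1, G8=0, G9=0, G10=1, giving Y=1. Observed 0.
Test 1: faults giving observed 0 are {G1 stuck-at-1, G2 stuck-at-1, G10 stuck-at-0}.
Test 2 (a=0, b=1, c=0, d=1): fault-free G1=0, G2=1, G3=1, G4=1, G5=0, G6=0, G7=0, G8=0, G9=0, G10=1 → 1; observed 0. Eliminates G2 stuck-at-1.
Test 3 (a=0, b=0, c=0, d=0): fault-free G1=0, G2=0, G3=0, G4=0, G5=0, G6=1, G7=0, G8=0, G9=0, G10=1 → 1; observed 1. Eliminates G10 stuck-at-0.
Only G1 stuck-at-1 is consistent with every test.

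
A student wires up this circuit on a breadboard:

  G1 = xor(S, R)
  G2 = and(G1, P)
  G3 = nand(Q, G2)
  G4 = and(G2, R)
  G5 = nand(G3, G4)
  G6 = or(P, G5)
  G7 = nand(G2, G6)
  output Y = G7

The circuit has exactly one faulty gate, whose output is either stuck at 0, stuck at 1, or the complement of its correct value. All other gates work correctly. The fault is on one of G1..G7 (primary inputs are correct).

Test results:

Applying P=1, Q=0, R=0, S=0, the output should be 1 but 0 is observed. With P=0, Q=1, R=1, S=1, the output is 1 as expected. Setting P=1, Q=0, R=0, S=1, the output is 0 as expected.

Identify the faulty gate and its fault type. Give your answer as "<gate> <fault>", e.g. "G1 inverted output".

Fault-free values for test 1 (P=1, Q=0, R=0, S=0): G1=0, G2=0, G3=1, G4=0, G5=1, G6=1, G7=1, giving Y=1. Observed 0.
Test 1: faults giving observed 0 are {G1 stuck-at-1, G1 inverted output, G2 stuck-at-1, G2 inverted output, G7 stuck-at-0, G7 inverted output}.
Test 2 (P=0, Q=1, R=1, S=1): fault-free G1=0, G2=0, G3=1, G4=0, G5=1, G6=1, G7=1 → 1; observed 1. Eliminates G2 stuck-at-1, G2 inverted output, G7 stuck-at-0, G7 inverted output.
Test 3 (P=1, Q=0, R=0, S=1): fault-free G1=1, G2=1, G3=1, G4=0, G5=1, G6=1, G7=0 → 0; observed 0. Eliminates G1 inverted output.
Only G1 stuck-at-1 is consistent with every test.

G1 stuck-at-1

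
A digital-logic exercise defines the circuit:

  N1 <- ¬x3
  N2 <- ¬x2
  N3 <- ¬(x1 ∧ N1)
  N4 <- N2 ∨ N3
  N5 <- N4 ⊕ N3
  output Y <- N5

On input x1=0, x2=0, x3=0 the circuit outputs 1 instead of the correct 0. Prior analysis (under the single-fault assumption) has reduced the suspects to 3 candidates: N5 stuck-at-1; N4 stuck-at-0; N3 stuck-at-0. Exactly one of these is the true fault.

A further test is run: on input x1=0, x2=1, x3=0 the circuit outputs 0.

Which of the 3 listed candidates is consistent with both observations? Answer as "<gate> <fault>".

Evaluate each candidate on input x1=0, x2=1, x3=0:
  N5 stuck-at-1: N1=1, N2=0, N3=1, N4=1, N5=1 [stuck-at-1] → 1 — eliminated
  N4 stuck-at-0: N1=1, N2=0, N3=1, N4=0 [stuck-at-0], N5=1 → 1 — eliminated
  N3 stuck-at-0: N1=1, N2=0, N3=0 [stuck-at-0], N4=0, N5=0 → 0 — matches
Only N3 stuck-at-0 reproduces the observed 0.

N3 stuck-at-0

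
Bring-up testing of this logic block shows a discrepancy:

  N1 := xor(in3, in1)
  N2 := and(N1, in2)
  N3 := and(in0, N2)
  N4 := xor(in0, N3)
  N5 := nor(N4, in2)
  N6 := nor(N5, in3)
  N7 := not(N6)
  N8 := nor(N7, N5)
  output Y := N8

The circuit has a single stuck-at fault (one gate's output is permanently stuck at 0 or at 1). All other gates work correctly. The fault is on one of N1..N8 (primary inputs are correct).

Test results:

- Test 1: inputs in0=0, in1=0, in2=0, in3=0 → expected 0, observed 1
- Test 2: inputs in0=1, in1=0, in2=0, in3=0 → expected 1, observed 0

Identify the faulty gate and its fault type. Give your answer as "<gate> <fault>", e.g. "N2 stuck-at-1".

N3 stuck-at-1

Fault-free values for test 1 (in0=0, in1=0, in2=0, in3=0): N1=0, N2=0, N3=0, N4=0, N5=1, N6=0, N7=1, N8=0, giving Y=0. Observed 1.
Test 1: faults giving observed 1 are {N3 stuck-at-1, N4 stuck-at-1, N5 stuck-at-0, N8 stuck-at-1}.
Test 2 (in0=1, in1=0, in2=0, in3=0): fault-free N1=0, N2=0, N3=0, N4=1, N5=0, N6=1, N7=0, N8=1 → 1; observed 0. Eliminates N4 stuck-at-1, N5 stuck-at-0, N8 stuck-at-1.
Only N3 stuck-at-1 is consistent with every test.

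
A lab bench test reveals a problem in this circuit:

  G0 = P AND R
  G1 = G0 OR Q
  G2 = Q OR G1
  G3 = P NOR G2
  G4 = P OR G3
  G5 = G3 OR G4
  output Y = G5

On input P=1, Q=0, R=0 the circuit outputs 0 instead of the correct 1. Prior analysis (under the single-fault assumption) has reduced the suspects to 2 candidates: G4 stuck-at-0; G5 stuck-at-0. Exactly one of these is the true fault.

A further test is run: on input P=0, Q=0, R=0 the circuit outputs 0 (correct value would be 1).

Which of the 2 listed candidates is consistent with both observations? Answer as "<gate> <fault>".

Evaluate each candidate on input P=0, Q=0, R=0:
  G4 stuck-at-0: G0=0, G1=0, G2=0, G3=1, G4=0 [stuck-at-0], G5=1 → 1 — eliminated
  G5 stuck-at-0: G0=0, G1=0, G2=0, G3=1, G4=1, G5=0 [stuck-at-0] → 0 — matches
Only G5 stuck-at-0 reproduces the observed 0.

G5 stuck-at-0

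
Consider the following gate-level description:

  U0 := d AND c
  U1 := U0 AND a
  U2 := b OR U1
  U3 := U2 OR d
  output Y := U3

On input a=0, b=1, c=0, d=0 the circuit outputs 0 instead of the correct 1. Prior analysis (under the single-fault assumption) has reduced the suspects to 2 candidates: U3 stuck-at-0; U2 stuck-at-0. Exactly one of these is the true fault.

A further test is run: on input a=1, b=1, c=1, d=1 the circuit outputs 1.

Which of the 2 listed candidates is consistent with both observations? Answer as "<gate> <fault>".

U2 stuck-at-0

Evaluate each candidate on input a=1, b=1, c=1, d=1:
  U3 stuck-at-0: U0=1, U1=1, U2=1, U3=0 [stuck-at-0] → 0 — eliminated
  U2 stuck-at-0: U0=1, U1=1, U2=0 [stuck-at-0], U3=1 → 1 — matches
Only U2 stuck-at-0 reproduces the observed 1.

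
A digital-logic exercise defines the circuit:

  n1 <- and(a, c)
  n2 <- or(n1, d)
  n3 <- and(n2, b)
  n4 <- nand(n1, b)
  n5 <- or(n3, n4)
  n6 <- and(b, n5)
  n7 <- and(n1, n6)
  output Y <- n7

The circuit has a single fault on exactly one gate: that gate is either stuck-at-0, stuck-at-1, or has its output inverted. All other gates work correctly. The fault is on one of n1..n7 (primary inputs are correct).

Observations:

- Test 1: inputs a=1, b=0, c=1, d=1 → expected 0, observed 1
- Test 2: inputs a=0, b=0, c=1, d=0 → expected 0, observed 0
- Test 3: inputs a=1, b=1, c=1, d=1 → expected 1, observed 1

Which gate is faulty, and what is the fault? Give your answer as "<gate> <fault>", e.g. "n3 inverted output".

Fault-free values for test 1 (a=1, b=0, c=1, d=1): n1=1, n2=1, n3=0, n4=1, n5=1, n6=0, n7=0, giving Y=0. Observed 1.
Test 1: faults giving observed 1 are {n6 stuck-at-1, n6 inverted output, n7 stuck-at-1, n7 inverted output}.
Test 2 (a=0, b=0, c=1, d=0): fault-free n1=0, n2=0, n3=0, n4=1, n5=1, n6=0, n7=0 → 0; observed 0. Eliminates n7 stuck-at-1, n7 inverted output.
Test 3 (a=1, b=1, c=1, d=1): fault-free n1=1, n2=1, n3=1, n4=0, n5=1, n6=1, n7=1 → 1; observed 1. Eliminates n6 inverted output.
Only n6 stuck-at-1 is consistent with every test.

n6 stuck-at-1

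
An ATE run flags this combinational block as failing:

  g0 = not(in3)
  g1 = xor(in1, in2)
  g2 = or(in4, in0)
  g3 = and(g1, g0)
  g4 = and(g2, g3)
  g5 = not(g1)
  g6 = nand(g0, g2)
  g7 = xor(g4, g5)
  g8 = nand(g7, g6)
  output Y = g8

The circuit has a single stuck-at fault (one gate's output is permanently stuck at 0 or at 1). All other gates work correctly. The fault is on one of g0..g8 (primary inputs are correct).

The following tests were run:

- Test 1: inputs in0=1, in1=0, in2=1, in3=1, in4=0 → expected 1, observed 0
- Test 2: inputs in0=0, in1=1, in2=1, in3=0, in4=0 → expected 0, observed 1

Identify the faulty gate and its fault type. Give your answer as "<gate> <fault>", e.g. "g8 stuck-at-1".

Fault-free values for test 1 (in0=1, in1=0, in2=1, in3=1, in4=0): g0=0, g1=1, g2=1, g3=0, g4=0, g5=0, g6=1, g7=0, g8=1, giving Y=1. Observed 0.
Test 1: faults giving observed 0 are {g1 stuck-at-0, g3 stuck-at-1, g4 stuck-at-1, g5 stuck-at-1, g7 stuck-at-1, g8 stuck-at-0}.
Test 2 (in0=0, in1=1, in2=1, in3=0, in4=0): fault-free g0=1, g1=0, g2=0, g3=0, g4=0, g5=1, g6=1, g7=1, g8=0 → 0; observed 1. Eliminates g1 stuck-at-0, g3 stuck-at-1, g5 stuck-at-1, g7 stuck-at-1, g8 stuck-at-0.
Only g4 stuck-at-1 is consistent with every test.

g4 stuck-at-1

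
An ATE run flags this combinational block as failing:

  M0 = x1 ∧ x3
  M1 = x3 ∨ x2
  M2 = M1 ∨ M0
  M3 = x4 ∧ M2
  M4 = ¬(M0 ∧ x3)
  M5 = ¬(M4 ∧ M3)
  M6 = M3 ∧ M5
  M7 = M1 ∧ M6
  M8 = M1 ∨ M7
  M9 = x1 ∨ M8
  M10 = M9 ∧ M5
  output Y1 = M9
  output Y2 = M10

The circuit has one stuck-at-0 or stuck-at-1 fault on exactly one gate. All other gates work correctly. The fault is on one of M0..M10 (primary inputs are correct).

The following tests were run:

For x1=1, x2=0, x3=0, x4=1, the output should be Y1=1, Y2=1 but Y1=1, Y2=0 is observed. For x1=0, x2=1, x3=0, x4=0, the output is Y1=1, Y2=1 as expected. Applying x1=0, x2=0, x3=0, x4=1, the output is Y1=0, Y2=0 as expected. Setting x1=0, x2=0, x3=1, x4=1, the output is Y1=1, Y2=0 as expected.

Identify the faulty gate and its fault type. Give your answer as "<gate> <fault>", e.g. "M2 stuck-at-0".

M2 stuck-at-1

Fault-free values for test 1 (x1=1, x2=0, x3=0, x4=1): M0=0, M1=0, M2=0, M3=0, M4=1, M5=1, M6=0, M7=0, M8=0, M9=1, M10=1, giving Y1=1, Y2=1. Observed Y1=1, Y2=0.
Test 1: faults giving observed Y1=1, Y2=0 are {M0 stuck-at-1, M1 stuck-at-1, M2 stuck-at-1, M3 stuck-at-1, M5 stuck-at-0, M10 stuck-at-0}.
Test 2 (x1=0, x2=1, x3=0, x4=0): fault-free M0=0, M1=1, M2=1, M3=0, M4=1, M5=1, M6=0, M7=0, M8=1, M9=1, M10=1 → Y1=1, Y2=1; observed Y1=1, Y2=1. Eliminates M3 stuck-at-1, M5 stuck-at-0, M10 stuck-at-0.
Test 3 (x1=0, x2=0, x3=0, x4=1): fault-free M0=0, M1=0, M2=0, M3=0, M4=1, M5=1, M6=0, M7=0, M8=0, M9=0, M10=0 → Y1=0, Y2=0; observed Y1=0, Y2=0. Eliminates M1 stuck-at-1.
Test 4 (x1=0, x2=0, x3=1, x4=1): fault-free M0=0, M1=1, M2=1, M3=1, M4=1, M5=0, M6=0, M7=0, M8=1, M9=1, M10=0 → Y1=1, Y2=0; observed Y1=1, Y2=0. Eliminates M0 stuck-at-1.
Only M2 stuck-at-1 is consistent with every test.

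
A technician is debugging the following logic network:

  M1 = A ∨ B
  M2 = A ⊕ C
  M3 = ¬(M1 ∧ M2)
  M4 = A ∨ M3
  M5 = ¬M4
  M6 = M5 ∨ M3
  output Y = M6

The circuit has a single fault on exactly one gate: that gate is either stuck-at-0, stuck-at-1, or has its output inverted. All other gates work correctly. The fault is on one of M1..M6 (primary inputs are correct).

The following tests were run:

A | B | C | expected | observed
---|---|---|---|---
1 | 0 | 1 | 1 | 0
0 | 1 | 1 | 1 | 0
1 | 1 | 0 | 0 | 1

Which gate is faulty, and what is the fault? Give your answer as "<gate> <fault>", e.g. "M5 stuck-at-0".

Fault-free values for test 1 (A=1, B=0, C=1): M1=1, M2=0, M3=1, M4=1, M5=0, M6=1, giving Y=1. Observed 0.
Test 1: faults giving observed 0 are {M2 stuck-at-1, M2 inverted output, M3 stuck-at-0, M3 inverted output, M6 stuck-at-0, M6 inverted output}.
Test 2 (A=0, B=1, C=1): fault-free M1=1, M2=1, M3=0, M4=0, M5=1, M6=1 → 1; observed 0. Eliminates M2 stuck-at-1, M2 inverted output, M3 stuck-at-0, M3 inverted output.
Test 3 (A=1, B=1, C=0): fault-free M1=1, M2=1, M3=0, M4=1, M5=0, M6=0 → 0; observed 1. Eliminates M6 stuck-at-0.
Only M6 inverted output is consistent with every test.

M6 inverted output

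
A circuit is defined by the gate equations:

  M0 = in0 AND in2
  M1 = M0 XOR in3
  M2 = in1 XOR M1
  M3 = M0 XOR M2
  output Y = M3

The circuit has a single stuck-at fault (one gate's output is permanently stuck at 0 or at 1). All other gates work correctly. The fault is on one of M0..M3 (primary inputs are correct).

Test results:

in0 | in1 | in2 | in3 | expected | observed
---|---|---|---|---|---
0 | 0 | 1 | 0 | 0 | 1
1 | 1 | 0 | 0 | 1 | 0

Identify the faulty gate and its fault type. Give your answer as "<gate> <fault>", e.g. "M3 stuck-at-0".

M1 stuck-at-1

Fault-free values for test 1 (in0=0, in1=0, in2=1, in3=0): M0=0, M1=0, M2=0, M3=0, giving Y=0. Observed 1.
Test 1: faults giving observed 1 are {M1 stuck-at-1, M2 stuck-at-1, M3 stuck-at-1}.
Test 2 (in0=1, in1=1, in2=0, in3=0): fault-free M0=0, M1=0, M2=1, M3=1 → 1; observed 0. Eliminates M2 stuck-at-1, M3 stuck-at-1.
Only M1 stuck-at-1 is consistent with every test.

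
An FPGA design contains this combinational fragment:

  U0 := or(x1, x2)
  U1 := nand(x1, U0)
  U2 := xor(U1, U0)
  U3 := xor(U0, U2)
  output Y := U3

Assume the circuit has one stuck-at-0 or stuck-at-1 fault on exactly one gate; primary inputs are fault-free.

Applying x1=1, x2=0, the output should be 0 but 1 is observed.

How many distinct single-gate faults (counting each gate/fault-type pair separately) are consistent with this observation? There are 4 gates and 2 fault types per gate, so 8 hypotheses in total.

4

Fault-free: U0=1, U1=0, U2=1, U3=0 → 0. Observed 1.
  U0 stuck-at-0: output 1 ✓
  U0 stuck-at-1: output 0 ✗
  U1 stuck-at-0: output 0 ✗
  U1 stuck-at-1: output 1 ✓
  U2 stuck-at-0: output 1 ✓
  U2 stuck-at-1: output 0 ✗
  U3 stuck-at-0: output 0 ✗
  U3 stuck-at-1: output 1 ✓
Consistent faults: {U0 stuck-at-0, U1 stuck-at-1, U2 stuck-at-0, U3 stuck-at-1} — 4 in all.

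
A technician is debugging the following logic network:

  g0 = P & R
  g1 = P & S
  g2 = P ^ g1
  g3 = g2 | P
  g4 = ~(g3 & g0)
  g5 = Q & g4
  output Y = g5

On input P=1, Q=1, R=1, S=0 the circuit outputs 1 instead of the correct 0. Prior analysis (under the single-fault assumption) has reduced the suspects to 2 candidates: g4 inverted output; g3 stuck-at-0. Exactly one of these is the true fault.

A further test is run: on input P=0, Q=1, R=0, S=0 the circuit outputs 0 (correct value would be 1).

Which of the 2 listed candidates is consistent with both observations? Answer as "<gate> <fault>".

g4 inverted output

Evaluate each candidate on input P=0, Q=1, R=0, S=0:
  g4 inverted output: g0=0, g1=0, g2=0, g3=0, g4=0 [inverted output], g5=0 → 0 — matches
  g3 stuck-at-0: g0=0, g1=0, g2=0, g3=0 [stuck-at-0], g4=1, g5=1 → 1 — eliminated
Only g4 inverted output reproduces the observed 0.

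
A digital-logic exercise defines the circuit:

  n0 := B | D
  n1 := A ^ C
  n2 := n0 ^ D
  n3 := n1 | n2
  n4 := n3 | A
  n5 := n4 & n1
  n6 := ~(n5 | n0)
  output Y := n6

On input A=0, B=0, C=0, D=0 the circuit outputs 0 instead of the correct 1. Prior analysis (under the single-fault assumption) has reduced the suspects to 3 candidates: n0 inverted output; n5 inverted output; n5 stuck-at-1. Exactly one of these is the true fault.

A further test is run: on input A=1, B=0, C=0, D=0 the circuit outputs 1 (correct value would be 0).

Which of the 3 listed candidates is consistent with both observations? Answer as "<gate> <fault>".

n5 inverted output

Evaluate each candidate on input A=1, B=0, C=0, D=0:
  n0 inverted output: n0=1 [inverted output], n1=1, n2=1, n3=1, n4=1, n5=1, n6=0 → 0 — eliminated
  n5 inverted output: n0=0, n1=1, n2=0, n3=1, n4=1, n5=0 [inverted output], n6=1 → 1 — matches
  n5 stuck-at-1: n0=0, n1=1, n2=0, n3=1, n4=1, n5=1 [stuck-at-1], n6=0 → 0 — eliminated
Only n5 inverted output reproduces the observed 1.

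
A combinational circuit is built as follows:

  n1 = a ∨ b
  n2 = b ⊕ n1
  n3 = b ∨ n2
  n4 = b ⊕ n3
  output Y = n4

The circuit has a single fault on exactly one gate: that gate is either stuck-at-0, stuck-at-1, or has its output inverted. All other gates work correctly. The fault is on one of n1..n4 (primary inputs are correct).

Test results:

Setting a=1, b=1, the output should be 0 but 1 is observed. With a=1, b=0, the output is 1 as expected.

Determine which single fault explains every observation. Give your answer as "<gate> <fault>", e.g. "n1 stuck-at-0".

Fault-free values for test 1 (a=1, b=1): n1=1, n2=0, n3=1, n4=0, giving Y=0. Observed 1.
Test 1: faults giving observed 1 are {n3 stuck-at-0, n3 inverted output, n4 stuck-at-1, n4 inverted output}.
Test 2 (a=1, b=0): fault-free n1=1, n2=1, n3=1, n4=1 → 1; observed 1. Eliminates n3 stuck-at-0, n3 inverted output, n4 inverted output.
Only n4 stuck-at-1 is consistent with every test.

n4 stuck-at-1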